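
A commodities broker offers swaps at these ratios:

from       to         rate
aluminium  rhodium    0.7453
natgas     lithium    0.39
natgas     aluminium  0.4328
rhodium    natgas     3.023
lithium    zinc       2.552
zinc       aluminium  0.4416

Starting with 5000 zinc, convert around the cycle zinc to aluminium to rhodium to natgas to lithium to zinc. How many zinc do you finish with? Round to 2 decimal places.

4951.24

5000 zinc × 0.4416 = 2208 aluminium
2208 aluminium × 0.7453 = 1645.6224 rhodium
1645.6224 rhodium × 3.023 = 4974.7165152 natgas
4974.7165152 natgas × 0.39 = 1940.139440928 lithium
1940.139440928 lithium × 2.552 = 4951.235853248256 zinc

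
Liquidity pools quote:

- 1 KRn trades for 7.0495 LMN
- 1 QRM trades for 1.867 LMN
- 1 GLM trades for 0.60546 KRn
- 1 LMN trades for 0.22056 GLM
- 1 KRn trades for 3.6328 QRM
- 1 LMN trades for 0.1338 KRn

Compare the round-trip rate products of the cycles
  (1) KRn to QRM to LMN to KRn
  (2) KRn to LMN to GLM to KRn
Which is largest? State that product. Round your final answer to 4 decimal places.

(1) 3.6328 × 1.867 × 0.1338 = 0.90749
(2) 7.0495 × 0.22056 × 0.60546 = 0.94139
Highest is cycle (2) at 0.9414 (≤1, no arbitrage).

0.9414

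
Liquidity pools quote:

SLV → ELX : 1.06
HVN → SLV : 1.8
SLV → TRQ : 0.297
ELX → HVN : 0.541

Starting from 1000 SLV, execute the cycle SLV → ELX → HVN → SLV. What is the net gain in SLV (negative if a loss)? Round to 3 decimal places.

1000 SLV × 1.06 = 1060 ELX
1060 ELX × 0.541 = 573.46 HVN
573.46 HVN × 1.8 = 1032.228 SLV
Net change: 1032.228 − 1000 = 32.228 SLV

32.228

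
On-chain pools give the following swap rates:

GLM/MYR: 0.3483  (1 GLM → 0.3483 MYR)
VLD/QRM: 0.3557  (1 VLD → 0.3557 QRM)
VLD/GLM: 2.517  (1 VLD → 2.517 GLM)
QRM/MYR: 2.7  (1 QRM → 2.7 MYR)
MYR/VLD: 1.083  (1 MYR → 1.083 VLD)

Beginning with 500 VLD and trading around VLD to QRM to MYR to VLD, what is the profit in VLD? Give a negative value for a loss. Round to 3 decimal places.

20.051

500 VLD × 0.3557 = 177.85 QRM
177.85 QRM × 2.7 = 480.195 MYR
480.195 MYR × 1.083 = 520.051185 VLD
Net change: 520.051185 − 500 = 20.051185 VLD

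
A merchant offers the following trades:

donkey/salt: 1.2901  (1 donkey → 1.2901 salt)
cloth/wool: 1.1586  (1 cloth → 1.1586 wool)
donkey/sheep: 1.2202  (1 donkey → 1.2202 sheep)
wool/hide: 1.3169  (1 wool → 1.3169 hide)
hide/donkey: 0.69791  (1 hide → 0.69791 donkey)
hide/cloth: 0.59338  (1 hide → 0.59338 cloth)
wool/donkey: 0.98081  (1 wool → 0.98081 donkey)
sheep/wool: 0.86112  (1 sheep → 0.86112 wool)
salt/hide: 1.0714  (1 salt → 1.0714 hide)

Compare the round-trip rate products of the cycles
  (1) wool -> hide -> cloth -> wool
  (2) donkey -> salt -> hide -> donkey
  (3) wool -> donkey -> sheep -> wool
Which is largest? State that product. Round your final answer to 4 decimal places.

1.0306

(1) 1.3169 × 0.59338 × 1.1586 = 0.90536
(2) 1.2901 × 1.0714 × 0.69791 = 0.96466
(3) 0.98081 × 1.2202 × 0.86112 = 1.03057
Highest is cycle (3) at 1.0306 (>1, arbitrage).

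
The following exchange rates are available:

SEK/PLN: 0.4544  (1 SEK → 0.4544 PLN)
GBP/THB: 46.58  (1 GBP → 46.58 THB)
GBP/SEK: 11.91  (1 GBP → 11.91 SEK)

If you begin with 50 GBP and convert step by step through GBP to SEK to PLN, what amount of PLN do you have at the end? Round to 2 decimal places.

50 GBP × 11.91 = 595.5 SEK
595.5 SEK × 0.4544 = 270.5952 PLN

270.60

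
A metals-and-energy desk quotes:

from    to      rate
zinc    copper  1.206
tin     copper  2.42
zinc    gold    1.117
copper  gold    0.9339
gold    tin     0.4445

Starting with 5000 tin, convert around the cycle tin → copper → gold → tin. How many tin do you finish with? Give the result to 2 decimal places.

5022.93

5000 tin × 2.42 = 12100 copper
12100 copper × 0.9339 = 11300.19 gold
11300.19 gold × 0.4445 = 5022.934455 tin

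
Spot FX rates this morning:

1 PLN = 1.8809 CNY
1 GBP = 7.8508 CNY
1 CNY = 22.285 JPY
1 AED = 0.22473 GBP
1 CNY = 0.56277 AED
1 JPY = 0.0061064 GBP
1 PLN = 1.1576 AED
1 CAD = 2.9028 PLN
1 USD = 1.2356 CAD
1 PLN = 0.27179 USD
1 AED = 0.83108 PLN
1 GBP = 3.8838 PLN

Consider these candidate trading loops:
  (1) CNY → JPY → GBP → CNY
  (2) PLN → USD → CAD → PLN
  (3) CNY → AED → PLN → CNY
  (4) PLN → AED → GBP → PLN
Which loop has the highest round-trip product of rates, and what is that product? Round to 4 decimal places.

(1) 22.285 × 0.0061064 × 7.8508 = 1.06835
(2) 0.27179 × 1.2356 × 2.9028 = 0.97483
(3) 0.56277 × 0.83108 × 1.8809 = 0.87971
(4) 1.1576 × 0.22473 × 3.8838 = 1.01036
Highest is cycle (1) at 1.0683 (>1, arbitrage).

1.0683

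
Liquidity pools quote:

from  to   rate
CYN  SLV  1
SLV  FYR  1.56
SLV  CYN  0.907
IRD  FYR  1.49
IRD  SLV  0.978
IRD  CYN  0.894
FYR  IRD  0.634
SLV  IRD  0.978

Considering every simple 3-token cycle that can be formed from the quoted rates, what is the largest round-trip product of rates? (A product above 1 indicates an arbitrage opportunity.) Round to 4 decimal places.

0.9673

SLV→FYR→IRD→SLV: 1.56 × 0.634 × 0.978 = 0.96728
SLV→IRD→CYN→SLV: 0.978 × 0.894 × 1 = 0.87433
Maximum is SLV→FYR→IRD→SLV at 0.9673; no arbitrage — every cycle loses value.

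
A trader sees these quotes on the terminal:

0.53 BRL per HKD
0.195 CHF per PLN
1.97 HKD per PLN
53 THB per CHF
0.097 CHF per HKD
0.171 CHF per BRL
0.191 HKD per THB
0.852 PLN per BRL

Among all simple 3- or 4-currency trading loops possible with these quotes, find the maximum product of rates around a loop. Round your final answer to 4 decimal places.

0.9819

CHF→THB→HKD→CHF: 53 × 0.191 × 0.097 = 0.98193
BRL→CHF→THB→HKD→BRL: 0.171 × 53 × 0.191 × 0.53 = 0.91745
BRL→PLN→HKD→BRL: 0.852 × 1.97 × 0.53 = 0.88957
Maximum is CHF→THB→HKD→CHF at 0.9819; no arbitrage — every cycle loses value.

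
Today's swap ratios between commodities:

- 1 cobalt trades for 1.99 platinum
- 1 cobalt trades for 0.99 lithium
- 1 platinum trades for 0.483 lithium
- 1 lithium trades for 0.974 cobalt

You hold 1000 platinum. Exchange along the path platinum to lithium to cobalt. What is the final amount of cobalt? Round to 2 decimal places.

1000 platinum × 0.483 = 483 lithium
483 lithium × 0.974 = 470.442 cobalt

470.44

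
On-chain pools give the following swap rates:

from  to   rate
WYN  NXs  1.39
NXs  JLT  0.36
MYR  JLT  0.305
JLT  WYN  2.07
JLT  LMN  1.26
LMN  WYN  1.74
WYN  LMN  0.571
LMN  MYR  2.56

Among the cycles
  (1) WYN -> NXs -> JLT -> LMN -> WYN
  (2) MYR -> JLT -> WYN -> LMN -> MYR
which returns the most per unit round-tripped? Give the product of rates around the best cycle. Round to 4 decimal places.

1.0971

(1) 1.39 × 0.36 × 1.26 × 1.74 = 1.09708
(2) 0.305 × 2.07 × 0.571 × 2.56 = 0.92288
Highest is cycle (1) at 1.0971 (>1, arbitrage).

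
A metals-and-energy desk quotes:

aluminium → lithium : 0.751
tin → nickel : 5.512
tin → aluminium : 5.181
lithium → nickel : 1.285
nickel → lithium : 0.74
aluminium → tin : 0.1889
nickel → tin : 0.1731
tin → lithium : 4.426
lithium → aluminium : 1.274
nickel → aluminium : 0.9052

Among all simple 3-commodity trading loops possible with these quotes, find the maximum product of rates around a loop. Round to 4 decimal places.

1.0652

aluminium→tin→lithium→aluminium: 0.1889 × 4.426 × 1.274 = 1.06515
nickel→tin→lithium→nickel: 0.1731 × 4.426 × 1.285 = 0.98449
aluminium→tin→nickel→aluminium: 0.1889 × 5.512 × 0.9052 = 0.94251
aluminium→lithium→nickel→aluminium: 0.751 × 1.285 × 0.9052 = 0.87355
Maximum is aluminium→tin→lithium→aluminium at 1.0652; arbitrage exists.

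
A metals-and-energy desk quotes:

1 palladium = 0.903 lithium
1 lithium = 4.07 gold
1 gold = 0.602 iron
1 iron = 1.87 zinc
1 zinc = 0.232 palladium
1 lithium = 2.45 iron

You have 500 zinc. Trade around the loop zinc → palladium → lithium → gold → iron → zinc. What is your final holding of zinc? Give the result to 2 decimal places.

479.93

500 zinc × 0.232 = 116 palladium
116 palladium × 0.903 = 104.748 lithium
104.748 lithium × 4.07 = 426.32436 gold
426.32436 gold × 0.602 = 256.64726472 iron
256.64726472 iron × 1.87 = 479.9303850264 zinc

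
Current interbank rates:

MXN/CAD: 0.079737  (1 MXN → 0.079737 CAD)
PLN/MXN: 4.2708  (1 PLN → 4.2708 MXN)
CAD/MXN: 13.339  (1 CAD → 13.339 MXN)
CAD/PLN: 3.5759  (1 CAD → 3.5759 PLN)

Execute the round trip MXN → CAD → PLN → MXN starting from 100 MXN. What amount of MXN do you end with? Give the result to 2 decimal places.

100 MXN × 0.079737 = 7.9737 CAD
7.9737 CAD × 3.5759 = 28.51315383 PLN
28.51315383 PLN × 4.2708 = 121.773977377164 MXN

121.77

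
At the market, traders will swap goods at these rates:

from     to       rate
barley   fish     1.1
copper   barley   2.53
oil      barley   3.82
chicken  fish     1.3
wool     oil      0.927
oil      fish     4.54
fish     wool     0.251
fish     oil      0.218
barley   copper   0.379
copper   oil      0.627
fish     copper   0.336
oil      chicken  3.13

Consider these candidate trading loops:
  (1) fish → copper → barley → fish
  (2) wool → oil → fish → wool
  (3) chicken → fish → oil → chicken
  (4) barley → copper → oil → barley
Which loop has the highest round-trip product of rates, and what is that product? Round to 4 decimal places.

(1) 0.336 × 2.53 × 1.1 = 0.93509
(2) 0.927 × 4.54 × 0.251 = 1.05635
(3) 1.3 × 0.218 × 3.13 = 0.88704
(4) 0.379 × 0.627 × 3.82 = 0.90776
Highest is cycle (2) at 1.0564 (>1, arbitrage).

1.0564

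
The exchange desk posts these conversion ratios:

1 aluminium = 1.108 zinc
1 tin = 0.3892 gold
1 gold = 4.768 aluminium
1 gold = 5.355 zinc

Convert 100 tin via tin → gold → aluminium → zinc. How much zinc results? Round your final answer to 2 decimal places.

100 tin × 0.3892 = 38.92 gold
38.92 gold × 4.768 = 185.57056 aluminium
185.57056 aluminium × 1.108 = 205.61218048 zinc

205.61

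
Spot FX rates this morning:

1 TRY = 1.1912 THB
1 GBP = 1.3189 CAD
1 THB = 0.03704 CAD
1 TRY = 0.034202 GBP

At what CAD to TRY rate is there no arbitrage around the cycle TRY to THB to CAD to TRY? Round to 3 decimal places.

22.664

Known legs of the cycle: 1.1912 × 0.03704 = 0.044122048
For no arbitrage the full-cycle product must be 1, so the missing rate is 1 / 0.044122048 ≈ 22.66441.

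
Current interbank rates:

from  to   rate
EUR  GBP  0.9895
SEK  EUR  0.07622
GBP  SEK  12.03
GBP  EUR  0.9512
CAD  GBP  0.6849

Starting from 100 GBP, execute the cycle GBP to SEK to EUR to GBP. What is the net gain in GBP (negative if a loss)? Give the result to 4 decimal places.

100 GBP × 12.03 = 1203 SEK
1203 SEK × 0.07622 = 91.69266 EUR
91.69266 EUR × 0.9895 = 90.72988707 GBP
Net change: 90.72988707 − 100 = -9.27011293 GBP

-9.2701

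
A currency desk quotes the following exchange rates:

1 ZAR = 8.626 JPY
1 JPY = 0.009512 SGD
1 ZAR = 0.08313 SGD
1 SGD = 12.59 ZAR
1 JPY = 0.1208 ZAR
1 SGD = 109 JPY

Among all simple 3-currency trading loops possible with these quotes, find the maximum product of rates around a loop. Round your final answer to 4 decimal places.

1.0946

ZAR→SGD→JPY→ZAR: 0.08313 × 109 × 0.1208 = 1.09459
ZAR→JPY→SGD→ZAR: 8.626 × 0.009512 × 12.59 = 1.03302
Maximum is ZAR→SGD→JPY→ZAR at 1.0946; arbitrage exists.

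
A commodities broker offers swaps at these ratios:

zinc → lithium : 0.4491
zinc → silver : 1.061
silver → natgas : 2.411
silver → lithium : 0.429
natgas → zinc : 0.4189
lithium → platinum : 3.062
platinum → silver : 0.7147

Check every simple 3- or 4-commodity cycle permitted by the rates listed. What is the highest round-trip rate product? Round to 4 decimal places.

1.0716

natgas→zinc→silver→natgas: 0.4189 × 1.061 × 2.411 = 1.07158
lithium→platinum→silver→lithium: 3.062 × 0.7147 × 0.429 = 0.93883
Maximum is natgas→zinc→silver→natgas at 1.0716; arbitrage exists.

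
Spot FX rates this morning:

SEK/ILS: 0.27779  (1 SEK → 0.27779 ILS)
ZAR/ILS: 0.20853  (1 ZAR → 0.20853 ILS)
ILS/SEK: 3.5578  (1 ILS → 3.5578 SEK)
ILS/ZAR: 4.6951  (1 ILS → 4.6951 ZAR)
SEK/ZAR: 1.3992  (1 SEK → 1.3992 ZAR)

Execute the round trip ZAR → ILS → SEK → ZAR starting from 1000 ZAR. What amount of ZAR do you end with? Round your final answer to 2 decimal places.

1000 ZAR × 0.20853 = 208.53 ILS
208.53 ILS × 3.5578 = 741.908034 SEK
741.908034 SEK × 1.3992 = 1038.0777211728 ZAR

1038.08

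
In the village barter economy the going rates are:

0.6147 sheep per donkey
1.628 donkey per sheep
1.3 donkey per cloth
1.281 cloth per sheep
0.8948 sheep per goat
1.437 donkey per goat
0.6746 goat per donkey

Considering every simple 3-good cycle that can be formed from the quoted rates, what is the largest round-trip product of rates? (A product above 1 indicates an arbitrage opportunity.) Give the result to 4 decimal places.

1.0237

cloth→donkey→sheep→cloth: 1.3 × 0.6147 × 1.281 = 1.02366
sheep→donkey→goat→sheep: 1.628 × 0.6746 × 0.8948 = 0.98271
Maximum is cloth→donkey→sheep→cloth at 1.0237; arbitrage exists.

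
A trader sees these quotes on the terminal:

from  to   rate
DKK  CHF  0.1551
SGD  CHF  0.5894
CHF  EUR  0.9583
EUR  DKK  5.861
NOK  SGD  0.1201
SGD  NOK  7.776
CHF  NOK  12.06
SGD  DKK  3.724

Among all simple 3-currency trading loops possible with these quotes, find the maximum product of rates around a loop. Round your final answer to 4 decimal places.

DKK→CHF→EUR→DKK: 0.1551 × 0.9583 × 5.861 = 0.87113
SGD→CHF→NOK→SGD: 0.5894 × 12.06 × 0.1201 = 0.85369
Maximum is DKK→CHF→EUR→DKK at 0.8711; no arbitrage — every cycle loses value.

0.8711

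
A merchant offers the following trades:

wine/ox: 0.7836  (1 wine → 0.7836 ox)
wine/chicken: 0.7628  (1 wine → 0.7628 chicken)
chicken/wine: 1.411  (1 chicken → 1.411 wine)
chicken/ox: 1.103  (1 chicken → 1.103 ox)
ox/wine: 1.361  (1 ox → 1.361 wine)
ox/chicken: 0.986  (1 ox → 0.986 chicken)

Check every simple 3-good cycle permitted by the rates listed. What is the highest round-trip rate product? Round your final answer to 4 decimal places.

ox→wine→chicken→ox: 1.361 × 0.7628 × 1.103 = 1.14510
ox→chicken→wine→ox: 0.986 × 1.411 × 0.7836 = 1.09018
Maximum is ox→wine→chicken→ox at 1.1451; arbitrage exists.

1.1451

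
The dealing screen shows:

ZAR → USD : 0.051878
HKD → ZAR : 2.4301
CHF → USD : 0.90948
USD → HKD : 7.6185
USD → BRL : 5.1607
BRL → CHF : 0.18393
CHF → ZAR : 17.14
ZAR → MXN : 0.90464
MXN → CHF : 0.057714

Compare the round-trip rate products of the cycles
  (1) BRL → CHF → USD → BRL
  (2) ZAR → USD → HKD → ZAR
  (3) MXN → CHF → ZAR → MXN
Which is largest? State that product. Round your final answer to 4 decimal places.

0.9605

(1) 0.18393 × 0.90948 × 5.1607 = 0.86329
(2) 0.051878 × 7.6185 × 2.4301 = 0.96045
(3) 0.057714 × 17.14 × 0.90464 = 0.89489
Highest is cycle (2) at 0.9605 (≤1, no arbitrage).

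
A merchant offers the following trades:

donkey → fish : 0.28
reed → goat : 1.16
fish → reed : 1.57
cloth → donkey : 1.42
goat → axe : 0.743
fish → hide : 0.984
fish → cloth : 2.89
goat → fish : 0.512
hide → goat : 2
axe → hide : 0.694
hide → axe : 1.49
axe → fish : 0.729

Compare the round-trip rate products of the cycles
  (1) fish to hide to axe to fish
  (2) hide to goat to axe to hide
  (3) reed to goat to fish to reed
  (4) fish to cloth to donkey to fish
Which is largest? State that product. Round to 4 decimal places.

1.1491

(1) 0.984 × 1.49 × 0.729 = 1.06883
(2) 2 × 0.743 × 0.694 = 1.03128
(3) 1.16 × 0.512 × 1.57 = 0.93245
(4) 2.89 × 1.42 × 0.28 = 1.14906
Highest is cycle (4) at 1.1491 (>1, arbitrage).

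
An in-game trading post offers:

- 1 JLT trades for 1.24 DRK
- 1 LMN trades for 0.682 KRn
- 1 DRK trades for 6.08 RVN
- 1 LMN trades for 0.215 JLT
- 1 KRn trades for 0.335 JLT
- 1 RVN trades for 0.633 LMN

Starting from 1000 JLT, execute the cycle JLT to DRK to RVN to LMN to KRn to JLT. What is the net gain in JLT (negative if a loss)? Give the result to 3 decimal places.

1000 JLT × 1.24 = 1240 DRK
1240 DRK × 6.08 = 7539.2 RVN
7539.2 RVN × 0.633 = 4772.3136 LMN
4772.3136 LMN × 0.682 = 3254.7178752 KRn
3254.7178752 KRn × 0.335 = 1090.330488192 JLT
Net change: 1090.330488192 − 1000 = 90.330488192 JLT

90.330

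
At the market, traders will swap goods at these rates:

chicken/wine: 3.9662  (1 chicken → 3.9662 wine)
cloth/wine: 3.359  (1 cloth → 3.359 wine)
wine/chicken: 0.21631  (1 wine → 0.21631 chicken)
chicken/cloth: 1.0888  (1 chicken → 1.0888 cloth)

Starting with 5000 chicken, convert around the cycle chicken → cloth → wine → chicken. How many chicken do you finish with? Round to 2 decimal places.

5000 chicken × 1.0888 = 5444 cloth
5444 cloth × 3.359 = 18286.396 wine
18286.396 wine × 0.21631 = 3955.53031876 chicken

3955.53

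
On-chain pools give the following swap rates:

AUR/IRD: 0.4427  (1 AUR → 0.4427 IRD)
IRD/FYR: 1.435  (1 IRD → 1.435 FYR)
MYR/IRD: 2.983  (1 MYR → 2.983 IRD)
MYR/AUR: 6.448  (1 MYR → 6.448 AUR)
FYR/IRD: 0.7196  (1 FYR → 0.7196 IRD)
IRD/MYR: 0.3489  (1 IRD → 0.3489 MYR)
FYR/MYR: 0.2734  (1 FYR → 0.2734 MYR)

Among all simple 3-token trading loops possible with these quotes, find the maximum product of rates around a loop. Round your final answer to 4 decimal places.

IRD→FYR→MYR→IRD: 1.435 × 0.2734 × 2.983 = 1.17032
IRD→MYR→AUR→IRD: 0.3489 × 6.448 × 0.4427 = 0.99595
Maximum is IRD→FYR→MYR→IRD at 1.1703; arbitrage exists.

1.1703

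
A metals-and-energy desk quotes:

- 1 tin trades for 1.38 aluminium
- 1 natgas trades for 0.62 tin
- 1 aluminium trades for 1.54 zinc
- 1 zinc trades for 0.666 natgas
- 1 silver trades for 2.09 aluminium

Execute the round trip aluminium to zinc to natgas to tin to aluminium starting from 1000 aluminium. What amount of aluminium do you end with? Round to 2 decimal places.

1000 aluminium × 1.54 = 1540 zinc
1540 zinc × 0.666 = 1025.64 natgas
1025.64 natgas × 0.62 = 635.8968 tin
635.8968 tin × 1.38 = 877.537584 aluminium

877.54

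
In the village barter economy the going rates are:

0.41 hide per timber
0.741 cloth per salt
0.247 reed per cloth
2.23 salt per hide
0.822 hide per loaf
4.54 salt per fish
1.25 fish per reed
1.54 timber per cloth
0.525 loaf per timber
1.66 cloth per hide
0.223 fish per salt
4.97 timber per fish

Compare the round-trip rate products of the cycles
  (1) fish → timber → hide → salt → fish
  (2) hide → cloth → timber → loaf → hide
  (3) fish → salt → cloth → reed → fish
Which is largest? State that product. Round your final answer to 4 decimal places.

(1) 4.97 × 0.41 × 2.23 × 0.223 = 1.01333
(2) 1.66 × 1.54 × 0.525 × 0.822 = 1.10321
(3) 4.54 × 0.741 × 0.247 × 1.25 = 1.03868
Highest is cycle (2) at 1.1032 (>1, arbitrage).

1.1032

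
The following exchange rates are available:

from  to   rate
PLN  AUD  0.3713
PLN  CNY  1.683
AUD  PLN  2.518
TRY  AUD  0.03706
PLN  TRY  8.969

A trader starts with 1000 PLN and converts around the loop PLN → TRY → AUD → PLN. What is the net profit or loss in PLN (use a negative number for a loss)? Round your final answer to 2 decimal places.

-163.04

1000 PLN × 8.969 = 8969 TRY
8969 TRY × 0.03706 = 332.39114 AUD
332.39114 AUD × 2.518 = 836.96089052 PLN
Net change: 836.96089052 − 1000 = -163.03910948 PLN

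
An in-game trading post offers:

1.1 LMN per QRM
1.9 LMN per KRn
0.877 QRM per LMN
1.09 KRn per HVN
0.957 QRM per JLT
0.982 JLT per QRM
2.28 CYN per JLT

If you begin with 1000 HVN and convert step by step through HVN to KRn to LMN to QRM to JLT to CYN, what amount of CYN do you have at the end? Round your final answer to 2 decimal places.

4066.55

1000 HVN × 1.09 = 1090 KRn
1090 KRn × 1.9 = 2071 LMN
2071 LMN × 0.877 = 1816.267 QRM
1816.267 QRM × 0.982 = 1783.574194 JLT
1783.574194 JLT × 2.28 = 4066.54916232 CYN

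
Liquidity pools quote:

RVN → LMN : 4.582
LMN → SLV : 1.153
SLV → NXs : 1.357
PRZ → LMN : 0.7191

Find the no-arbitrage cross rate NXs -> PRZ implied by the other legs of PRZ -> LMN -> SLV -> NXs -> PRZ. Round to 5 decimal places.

0.88879

Known legs of the cycle: 0.7191 × 1.153 × 1.357 = 1.1251189611
For no arbitrage the full-cycle product must be 1, so the missing rate is 1 / 1.1251189611 ≈ 0.8887949.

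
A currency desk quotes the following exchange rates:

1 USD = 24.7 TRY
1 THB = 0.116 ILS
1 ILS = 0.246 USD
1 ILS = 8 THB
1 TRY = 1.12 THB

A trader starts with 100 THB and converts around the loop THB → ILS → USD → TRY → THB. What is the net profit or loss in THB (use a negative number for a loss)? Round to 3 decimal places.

100 THB × 0.116 = 11.6 ILS
11.6 ILS × 0.246 = 2.8536 USD
2.8536 USD × 24.7 = 70.48392 TRY
70.48392 TRY × 1.12 = 78.9419904 THB
Net change: 78.9419904 − 100 = -21.0580096 THB

-21.058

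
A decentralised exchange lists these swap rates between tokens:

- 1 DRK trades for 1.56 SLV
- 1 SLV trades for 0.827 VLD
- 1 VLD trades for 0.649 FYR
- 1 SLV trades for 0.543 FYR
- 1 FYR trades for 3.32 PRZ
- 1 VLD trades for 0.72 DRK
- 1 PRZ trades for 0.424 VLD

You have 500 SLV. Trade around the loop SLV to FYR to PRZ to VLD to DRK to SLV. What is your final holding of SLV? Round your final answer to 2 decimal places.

500 SLV × 0.543 = 271.5 FYR
271.5 FYR × 3.32 = 901.38 PRZ
901.38 PRZ × 0.424 = 382.18512 VLD
382.18512 VLD × 0.72 = 275.1732864 DRK
275.1732864 DRK × 1.56 = 429.270326784 SLV

429.27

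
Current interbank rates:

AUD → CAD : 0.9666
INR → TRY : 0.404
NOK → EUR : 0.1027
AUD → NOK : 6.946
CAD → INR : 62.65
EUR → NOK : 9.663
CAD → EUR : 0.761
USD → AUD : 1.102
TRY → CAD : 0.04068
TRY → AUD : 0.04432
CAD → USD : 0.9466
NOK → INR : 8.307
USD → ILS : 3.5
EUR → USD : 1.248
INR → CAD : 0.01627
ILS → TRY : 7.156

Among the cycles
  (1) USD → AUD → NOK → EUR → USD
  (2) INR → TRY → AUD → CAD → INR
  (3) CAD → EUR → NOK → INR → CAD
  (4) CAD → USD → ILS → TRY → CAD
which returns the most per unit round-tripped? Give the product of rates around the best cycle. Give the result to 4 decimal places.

1.0843

(1) 1.102 × 6.946 × 0.1027 × 1.248 = 0.98107
(2) 0.404 × 0.04432 × 0.9666 × 62.65 = 1.08430
(3) 0.761 × 9.663 × 8.307 × 0.01627 = 0.99387
(4) 0.9466 × 3.5 × 7.156 × 0.04068 = 0.96446
Highest is cycle (2) at 1.0843 (>1, arbitrage).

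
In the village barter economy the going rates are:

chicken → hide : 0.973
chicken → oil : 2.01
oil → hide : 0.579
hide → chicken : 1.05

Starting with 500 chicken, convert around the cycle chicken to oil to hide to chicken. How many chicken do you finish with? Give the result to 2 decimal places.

500 chicken × 2.01 = 1005 oil
1005 oil × 0.579 = 581.895 hide
581.895 hide × 1.05 = 610.98975 chicken

610.99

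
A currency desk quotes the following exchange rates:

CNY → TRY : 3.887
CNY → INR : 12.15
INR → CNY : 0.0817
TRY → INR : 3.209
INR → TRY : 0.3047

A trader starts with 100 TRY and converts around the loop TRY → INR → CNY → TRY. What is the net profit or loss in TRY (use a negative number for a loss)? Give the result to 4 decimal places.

1.9075

100 TRY × 3.209 = 320.9 INR
320.9 INR × 0.0817 = 26.21753 CNY
26.21753 CNY × 3.887 = 101.90753911 TRY
Net change: 101.90753911 − 100 = 1.90753911 TRY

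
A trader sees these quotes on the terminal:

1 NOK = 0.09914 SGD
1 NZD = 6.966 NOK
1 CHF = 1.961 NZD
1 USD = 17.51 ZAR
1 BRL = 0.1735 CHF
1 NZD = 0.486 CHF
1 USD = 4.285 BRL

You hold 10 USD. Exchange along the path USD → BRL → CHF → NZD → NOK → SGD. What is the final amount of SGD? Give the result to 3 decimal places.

10 USD × 4.285 = 42.85 BRL
42.85 BRL × 0.1735 = 7.434475 CHF
7.434475 CHF × 1.961 = 14.579005475 NZD
14.579005475 NZD × 6.966 = 101.55735213885 NOK
101.55735213885 NOK × 0.09914 = 10.068395891045589 SGD

10.068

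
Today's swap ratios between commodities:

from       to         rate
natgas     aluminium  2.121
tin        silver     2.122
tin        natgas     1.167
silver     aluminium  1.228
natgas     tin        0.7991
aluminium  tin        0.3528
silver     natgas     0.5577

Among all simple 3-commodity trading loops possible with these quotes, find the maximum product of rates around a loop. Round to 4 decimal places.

0.9457

natgas→tin→silver→natgas: 0.7991 × 2.122 × 0.5577 = 0.94569
aluminium→tin→silver→aluminium: 0.3528 × 2.122 × 1.228 = 0.91933
natgas→aluminium→tin→natgas: 2.121 × 0.3528 × 1.167 = 0.87325
Maximum is natgas→tin→silver→natgas at 0.9457; no arbitrage — every cycle loses value.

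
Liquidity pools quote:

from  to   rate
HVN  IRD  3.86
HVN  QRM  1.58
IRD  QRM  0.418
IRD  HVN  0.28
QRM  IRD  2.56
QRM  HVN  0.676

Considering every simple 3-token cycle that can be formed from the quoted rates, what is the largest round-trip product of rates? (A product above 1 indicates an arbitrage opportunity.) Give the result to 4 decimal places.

1.1325

HVN→QRM→IRD→HVN: 1.58 × 2.56 × 0.28 = 1.13254
HVN→IRD→QRM→HVN: 3.86 × 0.418 × 0.676 = 1.09071
Maximum is HVN→QRM→IRD→HVN at 1.1325; arbitrage exists.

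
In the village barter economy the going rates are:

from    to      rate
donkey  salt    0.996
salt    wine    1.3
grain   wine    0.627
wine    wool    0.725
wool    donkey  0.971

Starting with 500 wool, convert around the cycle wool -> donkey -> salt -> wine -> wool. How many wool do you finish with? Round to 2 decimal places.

455.75

500 wool × 0.971 = 485.5 donkey
485.5 donkey × 0.996 = 483.558 salt
483.558 salt × 1.3 = 628.6254 wine
628.6254 wine × 0.725 = 455.753415 wool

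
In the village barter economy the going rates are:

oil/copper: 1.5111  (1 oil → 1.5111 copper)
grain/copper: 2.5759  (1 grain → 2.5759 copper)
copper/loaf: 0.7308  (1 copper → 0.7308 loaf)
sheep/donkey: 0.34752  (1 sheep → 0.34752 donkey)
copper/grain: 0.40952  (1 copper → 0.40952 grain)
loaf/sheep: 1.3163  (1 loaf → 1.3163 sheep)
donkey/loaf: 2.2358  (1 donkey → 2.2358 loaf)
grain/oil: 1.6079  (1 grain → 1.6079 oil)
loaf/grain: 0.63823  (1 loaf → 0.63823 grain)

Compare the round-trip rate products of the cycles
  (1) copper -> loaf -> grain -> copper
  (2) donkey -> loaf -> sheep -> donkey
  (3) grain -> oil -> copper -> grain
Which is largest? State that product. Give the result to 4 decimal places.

(1) 0.7308 × 0.63823 × 2.5759 = 1.20145
(2) 2.2358 × 1.3163 × 0.34752 = 1.02275
(3) 1.6079 × 1.5111 × 0.40952 = 0.99501
Highest is cycle (1) at 1.2014 (>1, arbitrage).

1.2014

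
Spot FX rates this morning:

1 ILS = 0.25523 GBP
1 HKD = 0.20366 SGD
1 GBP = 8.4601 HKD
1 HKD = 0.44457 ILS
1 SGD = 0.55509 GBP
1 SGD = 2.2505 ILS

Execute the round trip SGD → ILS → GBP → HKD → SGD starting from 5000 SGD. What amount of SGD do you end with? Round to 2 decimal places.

4948.37

5000 SGD × 2.2505 = 11252.5 ILS
11252.5 ILS × 0.25523 = 2871.975575 GBP
2871.975575 GBP × 8.4601 = 24297.2005620575 HKD
24297.2005620575 HKD × 0.20366 = 4948.36786646863045 SGD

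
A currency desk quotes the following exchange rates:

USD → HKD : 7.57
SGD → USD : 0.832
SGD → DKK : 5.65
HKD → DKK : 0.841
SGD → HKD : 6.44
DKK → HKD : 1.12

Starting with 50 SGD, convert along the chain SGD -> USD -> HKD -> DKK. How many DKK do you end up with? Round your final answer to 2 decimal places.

264.84

50 SGD × 0.832 = 41.6 USD
41.6 USD × 7.57 = 314.912 HKD
314.912 HKD × 0.841 = 264.840992 DKK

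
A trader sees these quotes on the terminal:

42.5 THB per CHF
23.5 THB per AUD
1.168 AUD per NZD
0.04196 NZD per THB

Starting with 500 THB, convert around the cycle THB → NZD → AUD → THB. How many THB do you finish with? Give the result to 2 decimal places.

500 THB × 0.04196 = 20.98 NZD
20.98 NZD × 1.168 = 24.50464 AUD
24.50464 AUD × 23.5 = 575.85904 THB

575.86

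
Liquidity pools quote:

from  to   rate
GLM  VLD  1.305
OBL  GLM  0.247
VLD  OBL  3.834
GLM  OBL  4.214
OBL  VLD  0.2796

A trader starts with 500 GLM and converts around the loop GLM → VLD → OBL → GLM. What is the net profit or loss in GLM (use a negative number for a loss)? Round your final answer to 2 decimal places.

117.92

500 GLM × 1.305 = 652.5 VLD
652.5 VLD × 3.834 = 2501.685 OBL
2501.685 OBL × 0.247 = 617.916195 GLM
Net change: 617.916195 − 500 = 117.916195 GLM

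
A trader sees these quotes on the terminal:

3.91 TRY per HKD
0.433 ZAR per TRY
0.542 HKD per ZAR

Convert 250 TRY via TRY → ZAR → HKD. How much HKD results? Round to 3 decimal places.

58.672

250 TRY × 0.433 = 108.25 ZAR
108.25 ZAR × 0.542 = 58.6715 HKD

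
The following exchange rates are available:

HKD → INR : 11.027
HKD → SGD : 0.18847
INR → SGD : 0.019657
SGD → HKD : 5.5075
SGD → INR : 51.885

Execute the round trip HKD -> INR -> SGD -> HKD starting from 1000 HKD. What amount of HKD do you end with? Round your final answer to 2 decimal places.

1000 HKD × 11.027 = 11027 INR
11027 INR × 0.019657 = 216.757739 SGD
216.757739 SGD × 5.5075 = 1193.7932475425 HKD

1193.79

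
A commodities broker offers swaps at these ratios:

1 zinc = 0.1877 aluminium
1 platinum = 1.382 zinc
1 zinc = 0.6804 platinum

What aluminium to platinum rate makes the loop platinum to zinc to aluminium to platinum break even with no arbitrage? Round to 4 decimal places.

Known legs of the cycle: 1.382 × 0.1877 = 0.2594014
For no arbitrage the full-cycle product must be 1, so the missing rate is 1 / 0.2594014 ≈ 3.855029.

3.8550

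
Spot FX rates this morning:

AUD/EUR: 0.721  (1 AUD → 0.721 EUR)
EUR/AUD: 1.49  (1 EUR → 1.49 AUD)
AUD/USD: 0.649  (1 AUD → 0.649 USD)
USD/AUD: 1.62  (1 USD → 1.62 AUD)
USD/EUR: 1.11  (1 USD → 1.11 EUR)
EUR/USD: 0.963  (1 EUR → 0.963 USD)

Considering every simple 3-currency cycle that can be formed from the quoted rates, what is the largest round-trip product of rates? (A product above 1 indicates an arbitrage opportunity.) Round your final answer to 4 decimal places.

USD→AUD→EUR→USD: 1.62 × 0.721 × 0.963 = 1.12480
USD→EUR→AUD→USD: 1.11 × 1.49 × 0.649 = 1.07338
Maximum is USD→AUD→EUR→USD at 1.1248; arbitrage exists.

1.1248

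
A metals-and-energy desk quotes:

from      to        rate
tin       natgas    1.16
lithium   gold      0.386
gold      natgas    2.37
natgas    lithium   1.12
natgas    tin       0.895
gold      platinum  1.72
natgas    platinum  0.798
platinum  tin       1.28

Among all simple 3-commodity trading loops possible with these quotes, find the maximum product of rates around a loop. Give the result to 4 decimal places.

1.1849

natgas→platinum→tin→natgas: 0.798 × 1.28 × 1.16 = 1.18487
lithium→gold→natgas→lithium: 0.386 × 2.37 × 1.12 = 1.02460
Maximum is natgas→platinum→tin→natgas at 1.1849; arbitrage exists.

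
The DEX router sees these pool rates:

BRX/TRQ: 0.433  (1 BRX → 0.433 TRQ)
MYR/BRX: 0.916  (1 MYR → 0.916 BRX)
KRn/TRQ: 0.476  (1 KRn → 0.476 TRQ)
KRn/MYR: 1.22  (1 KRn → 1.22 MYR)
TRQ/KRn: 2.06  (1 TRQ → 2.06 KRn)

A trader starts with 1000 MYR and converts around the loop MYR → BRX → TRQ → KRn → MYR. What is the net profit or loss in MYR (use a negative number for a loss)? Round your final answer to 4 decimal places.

-3.1945

1000 MYR × 0.916 = 916 BRX
916 BRX × 0.433 = 396.628 TRQ
396.628 TRQ × 2.06 = 817.05368 KRn
817.05368 KRn × 1.22 = 996.8054896 MYR
Net change: 996.8054896 − 1000 = -3.1945104 MYR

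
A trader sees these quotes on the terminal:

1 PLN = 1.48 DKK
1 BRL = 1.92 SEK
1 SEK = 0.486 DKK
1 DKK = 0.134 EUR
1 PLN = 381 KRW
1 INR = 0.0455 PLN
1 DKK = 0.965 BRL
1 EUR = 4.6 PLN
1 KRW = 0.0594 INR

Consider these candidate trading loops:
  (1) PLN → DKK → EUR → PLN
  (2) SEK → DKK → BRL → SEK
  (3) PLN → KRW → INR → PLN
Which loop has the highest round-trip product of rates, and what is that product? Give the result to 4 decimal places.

(1) 1.48 × 0.134 × 4.6 = 0.91227
(2) 0.486 × 0.965 × 1.92 = 0.90046
(3) 381 × 0.0594 × 0.0455 = 1.02973
Highest is cycle (3) at 1.0297 (>1, arbitrage).

1.0297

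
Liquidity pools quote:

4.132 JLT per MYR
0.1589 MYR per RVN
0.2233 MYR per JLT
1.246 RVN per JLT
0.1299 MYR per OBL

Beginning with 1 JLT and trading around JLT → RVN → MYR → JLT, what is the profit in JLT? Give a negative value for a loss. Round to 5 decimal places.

1 JLT × 1.246 = 1.246 RVN
1.246 RVN × 0.1589 = 0.1979894 MYR
0.1979894 MYR × 4.132 = 0.8180922008 JLT
Net change: 0.8180922008 − 1 = -0.1819077992 JLT

-0.18191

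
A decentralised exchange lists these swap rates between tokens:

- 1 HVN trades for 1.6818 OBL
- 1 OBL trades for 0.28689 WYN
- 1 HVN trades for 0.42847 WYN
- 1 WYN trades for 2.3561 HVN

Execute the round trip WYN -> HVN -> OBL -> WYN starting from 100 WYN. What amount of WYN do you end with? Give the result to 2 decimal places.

113.68

100 WYN × 2.3561 = 235.61 HVN
235.61 HVN × 1.6818 = 396.248898 OBL
396.248898 OBL × 0.28689 = 113.67984634722 WYN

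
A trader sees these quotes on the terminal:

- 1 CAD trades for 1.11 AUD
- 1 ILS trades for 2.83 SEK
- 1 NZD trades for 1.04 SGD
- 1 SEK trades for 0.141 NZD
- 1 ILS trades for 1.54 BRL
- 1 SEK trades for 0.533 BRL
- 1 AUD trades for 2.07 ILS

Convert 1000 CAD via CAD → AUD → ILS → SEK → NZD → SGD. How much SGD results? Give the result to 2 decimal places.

953.53

1000 CAD × 1.11 = 1110 AUD
1110 AUD × 2.07 = 2297.7 ILS
2297.7 ILS × 2.83 = 6502.491 SEK
6502.491 SEK × 0.141 = 916.851231 NZD
916.851231 NZD × 1.04 = 953.52528024 SGD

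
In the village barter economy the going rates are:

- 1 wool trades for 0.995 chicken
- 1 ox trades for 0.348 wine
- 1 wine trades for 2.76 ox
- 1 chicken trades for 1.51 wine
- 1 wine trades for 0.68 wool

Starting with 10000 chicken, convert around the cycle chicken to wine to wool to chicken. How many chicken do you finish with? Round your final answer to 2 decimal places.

10000 chicken × 1.51 = 15100 wine
15100 wine × 0.68 = 10268 wool
10268 wool × 0.995 = 10216.66 chicken

10216.66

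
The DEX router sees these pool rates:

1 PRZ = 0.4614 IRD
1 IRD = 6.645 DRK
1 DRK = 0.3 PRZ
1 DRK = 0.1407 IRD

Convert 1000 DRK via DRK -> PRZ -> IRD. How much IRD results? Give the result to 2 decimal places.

1000 DRK × 0.3 = 300 PRZ
300 PRZ × 0.4614 = 138.42 IRD

138.42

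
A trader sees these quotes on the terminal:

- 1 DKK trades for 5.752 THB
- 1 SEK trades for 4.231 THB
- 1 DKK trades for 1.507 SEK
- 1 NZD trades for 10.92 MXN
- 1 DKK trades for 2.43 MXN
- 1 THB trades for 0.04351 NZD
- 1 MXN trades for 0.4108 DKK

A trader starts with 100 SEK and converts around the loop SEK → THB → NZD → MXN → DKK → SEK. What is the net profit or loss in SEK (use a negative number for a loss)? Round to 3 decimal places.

100 SEK × 4.231 = 423.1 THB
423.1 THB × 0.04351 = 18.409081 NZD
18.409081 NZD × 10.92 = 201.02716452 MXN
201.02716452 MXN × 0.4108 = 82.581959184816 DKK
82.581959184816 DKK × 1.507 = 124.451012491517712 SEK
Net change: 124.451012491517712 − 100 = 24.451012491517712 SEK

24.451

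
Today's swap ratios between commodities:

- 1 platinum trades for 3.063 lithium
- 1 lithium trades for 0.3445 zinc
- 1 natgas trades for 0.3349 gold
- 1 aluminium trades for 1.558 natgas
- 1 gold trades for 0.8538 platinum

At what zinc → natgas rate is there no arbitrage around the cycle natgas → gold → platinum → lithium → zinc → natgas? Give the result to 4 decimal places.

3.3143

Known legs of the cycle: 0.3349 × 0.8538 × 3.063 × 0.3445 = 0.30172237740567
For no arbitrage the full-cycle product must be 1, so the missing rate is 1 / 0.30172237740567 ≈ 3.314305.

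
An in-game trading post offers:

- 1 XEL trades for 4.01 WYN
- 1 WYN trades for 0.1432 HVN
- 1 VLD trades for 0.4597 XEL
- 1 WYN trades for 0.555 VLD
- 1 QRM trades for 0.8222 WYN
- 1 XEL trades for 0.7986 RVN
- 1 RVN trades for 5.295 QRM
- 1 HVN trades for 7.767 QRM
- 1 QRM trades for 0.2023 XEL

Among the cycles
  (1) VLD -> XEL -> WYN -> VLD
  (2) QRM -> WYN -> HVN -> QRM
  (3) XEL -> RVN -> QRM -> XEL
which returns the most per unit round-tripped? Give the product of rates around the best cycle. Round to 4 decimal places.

(1) 0.4597 × 4.01 × 0.555 = 1.02309
(2) 0.8222 × 0.1432 × 7.767 = 0.91448
(3) 0.7986 × 5.295 × 0.2023 = 0.85544
Highest is cycle (1) at 1.0231 (>1, arbitrage).

1.0231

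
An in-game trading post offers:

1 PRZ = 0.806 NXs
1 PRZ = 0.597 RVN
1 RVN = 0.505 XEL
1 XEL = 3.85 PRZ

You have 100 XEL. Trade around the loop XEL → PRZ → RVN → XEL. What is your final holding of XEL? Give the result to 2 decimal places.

116.07

100 XEL × 3.85 = 385 PRZ
385 PRZ × 0.597 = 229.845 RVN
229.845 RVN × 0.505 = 116.071725 XEL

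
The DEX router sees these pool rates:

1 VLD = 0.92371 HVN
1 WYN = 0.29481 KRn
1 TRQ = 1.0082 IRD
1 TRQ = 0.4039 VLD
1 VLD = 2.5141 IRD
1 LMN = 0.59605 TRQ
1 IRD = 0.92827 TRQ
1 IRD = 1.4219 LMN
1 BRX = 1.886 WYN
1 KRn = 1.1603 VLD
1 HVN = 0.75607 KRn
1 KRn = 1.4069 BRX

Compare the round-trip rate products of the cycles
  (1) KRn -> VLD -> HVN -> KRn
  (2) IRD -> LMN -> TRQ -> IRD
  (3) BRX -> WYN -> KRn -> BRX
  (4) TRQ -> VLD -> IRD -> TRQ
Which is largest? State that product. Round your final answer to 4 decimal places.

0.9426

(1) 1.1603 × 0.92371 × 0.75607 = 0.81034
(2) 1.4219 × 0.59605 × 1.0082 = 0.85447
(3) 1.886 × 0.29481 × 1.4069 = 0.78225
(4) 0.4039 × 2.5141 × 0.92827 = 0.94261
Highest is cycle (4) at 0.9426 (≤1, no arbitrage).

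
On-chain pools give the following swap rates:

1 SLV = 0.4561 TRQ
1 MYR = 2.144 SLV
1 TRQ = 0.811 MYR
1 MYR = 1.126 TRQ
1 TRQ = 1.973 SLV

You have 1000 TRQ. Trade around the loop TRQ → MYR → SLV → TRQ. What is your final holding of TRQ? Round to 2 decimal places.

1000 TRQ × 0.811 = 811 MYR
811 MYR × 2.144 = 1738.784 SLV
1738.784 SLV × 0.4561 = 793.0593824 TRQ

793.06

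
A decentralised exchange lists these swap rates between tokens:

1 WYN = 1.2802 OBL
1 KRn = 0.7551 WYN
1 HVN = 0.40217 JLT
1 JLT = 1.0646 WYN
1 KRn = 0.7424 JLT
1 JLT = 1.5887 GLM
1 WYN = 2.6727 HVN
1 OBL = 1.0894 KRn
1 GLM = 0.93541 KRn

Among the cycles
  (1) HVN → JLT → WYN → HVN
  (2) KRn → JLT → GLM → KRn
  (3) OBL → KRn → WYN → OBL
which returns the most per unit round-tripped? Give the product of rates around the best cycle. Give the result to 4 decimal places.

(1) 0.40217 × 1.0646 × 2.6727 = 1.14432
(2) 0.7424 × 1.5887 × 0.93541 = 1.10327
(3) 1.0894 × 0.7551 × 1.2802 = 1.05310
Highest is cycle (1) at 1.1443 (>1, arbitrage).

1.1443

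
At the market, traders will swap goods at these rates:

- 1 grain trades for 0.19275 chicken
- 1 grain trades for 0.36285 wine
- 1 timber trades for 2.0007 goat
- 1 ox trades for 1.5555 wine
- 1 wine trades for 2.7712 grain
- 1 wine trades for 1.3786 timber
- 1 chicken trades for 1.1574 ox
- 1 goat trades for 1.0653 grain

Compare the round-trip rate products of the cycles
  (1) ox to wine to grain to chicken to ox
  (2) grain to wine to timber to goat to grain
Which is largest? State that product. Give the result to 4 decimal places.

1.0662

(1) 1.5555 × 2.7712 × 0.19275 × 1.1574 = 0.96165
(2) 0.36285 × 1.3786 × 2.0007 × 1.0653 = 1.06615
Highest is cycle (2) at 1.0662 (>1, arbitrage).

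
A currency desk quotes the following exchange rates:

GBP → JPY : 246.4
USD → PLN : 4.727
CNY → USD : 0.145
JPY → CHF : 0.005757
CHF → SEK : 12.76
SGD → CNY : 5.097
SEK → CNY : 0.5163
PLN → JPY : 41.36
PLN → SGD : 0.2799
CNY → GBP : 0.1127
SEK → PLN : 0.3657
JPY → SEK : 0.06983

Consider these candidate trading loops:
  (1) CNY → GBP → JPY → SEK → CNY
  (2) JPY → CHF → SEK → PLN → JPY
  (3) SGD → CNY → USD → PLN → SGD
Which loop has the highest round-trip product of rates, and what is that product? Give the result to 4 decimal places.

1.1111

(1) 0.1127 × 246.4 × 0.06983 × 0.5163 = 1.00117
(2) 0.005757 × 12.76 × 0.3657 × 41.36 = 1.11110
(3) 5.097 × 0.145 × 4.727 × 0.2799 = 0.97785
Highest is cycle (2) at 1.1111 (>1, arbitrage).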